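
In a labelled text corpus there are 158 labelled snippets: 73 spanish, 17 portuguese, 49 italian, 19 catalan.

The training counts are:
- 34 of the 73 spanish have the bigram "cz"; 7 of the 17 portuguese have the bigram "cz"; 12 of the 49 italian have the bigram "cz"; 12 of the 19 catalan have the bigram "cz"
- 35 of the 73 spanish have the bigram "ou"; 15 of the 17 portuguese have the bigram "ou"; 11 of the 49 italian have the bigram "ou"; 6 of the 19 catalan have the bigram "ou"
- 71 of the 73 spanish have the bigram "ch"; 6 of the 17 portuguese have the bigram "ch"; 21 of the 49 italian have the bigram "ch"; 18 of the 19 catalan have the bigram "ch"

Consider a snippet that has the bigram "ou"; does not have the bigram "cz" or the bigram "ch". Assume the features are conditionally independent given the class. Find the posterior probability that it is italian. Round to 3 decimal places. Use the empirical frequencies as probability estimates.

0.428

spanish: (73/158) × (39/73) × (35/73) × (2/73) ≈ 0.00324235
portuguese: (17/158) × (10/17) × (15/17) × (11/17) ≈ 0.0361351
italian: (49/158) × (37/49) × (11/49) × (28/49) ≈ 0.0300402
catalan: (19/158) × (7/19) × (6/19) × (1/19) ≈ 0.000736351
P(italian | x) = 0.0300402 / 0.070154001 ≈ 0.428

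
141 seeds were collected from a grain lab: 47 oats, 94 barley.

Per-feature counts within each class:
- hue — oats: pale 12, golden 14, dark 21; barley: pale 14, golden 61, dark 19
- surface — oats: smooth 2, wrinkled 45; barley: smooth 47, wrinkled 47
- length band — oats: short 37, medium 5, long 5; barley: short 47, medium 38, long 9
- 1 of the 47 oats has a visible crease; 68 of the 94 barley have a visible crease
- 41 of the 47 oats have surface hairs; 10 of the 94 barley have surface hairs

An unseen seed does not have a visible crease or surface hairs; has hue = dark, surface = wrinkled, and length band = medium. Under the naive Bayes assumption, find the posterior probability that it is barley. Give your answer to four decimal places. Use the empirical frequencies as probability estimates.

oats: (47/141) × (21/47) × (45/47) × (5/47) × (46/47) × (6/47) ≈ 0.0018954
barley: (94/141) × (19/94) × (47/94) × (38/94) × (26/94) × (84/94) ≈ 0.0067322
P(barley | x) = 0.0067322 / 0.0086276 ≈ 0.7803

0.7803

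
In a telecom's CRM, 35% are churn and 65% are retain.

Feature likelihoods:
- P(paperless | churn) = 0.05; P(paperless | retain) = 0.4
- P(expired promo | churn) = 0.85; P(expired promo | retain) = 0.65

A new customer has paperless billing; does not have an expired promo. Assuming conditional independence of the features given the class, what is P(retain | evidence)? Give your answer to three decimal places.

churn: 0.35 × 0.05 × (1−0.85) = 0.002625
retain: 0.65 × 0.4 × (1−0.65) = 0.091
P(retain | x) = 0.091 / 0.093625 ≈ 0.972

0.972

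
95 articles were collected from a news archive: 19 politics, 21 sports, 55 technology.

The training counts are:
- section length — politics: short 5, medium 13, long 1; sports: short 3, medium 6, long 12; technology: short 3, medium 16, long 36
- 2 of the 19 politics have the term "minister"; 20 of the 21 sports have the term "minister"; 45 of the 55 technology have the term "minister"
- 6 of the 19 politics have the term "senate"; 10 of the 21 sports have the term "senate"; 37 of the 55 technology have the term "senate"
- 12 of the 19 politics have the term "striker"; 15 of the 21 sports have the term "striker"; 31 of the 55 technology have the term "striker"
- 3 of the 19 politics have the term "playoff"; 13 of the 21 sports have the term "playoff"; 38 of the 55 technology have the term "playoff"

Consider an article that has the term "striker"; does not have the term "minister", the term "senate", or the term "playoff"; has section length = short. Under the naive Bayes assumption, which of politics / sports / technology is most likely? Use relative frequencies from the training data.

politics

politics: (19/95) × (5/19) × (17/19) × (13/19) × (12/19) × (16/19) ≈ 0.0171366
sports: (21/95) × (3/21) × (1/21) × (11/21) × (15/21) × (8/21) ≈ 0.000214336
technology: (55/95) × (3/55) × (10/55) × (18/55) × (31/55) × (17/55) ≈ 0.000327363
Highest score → politics.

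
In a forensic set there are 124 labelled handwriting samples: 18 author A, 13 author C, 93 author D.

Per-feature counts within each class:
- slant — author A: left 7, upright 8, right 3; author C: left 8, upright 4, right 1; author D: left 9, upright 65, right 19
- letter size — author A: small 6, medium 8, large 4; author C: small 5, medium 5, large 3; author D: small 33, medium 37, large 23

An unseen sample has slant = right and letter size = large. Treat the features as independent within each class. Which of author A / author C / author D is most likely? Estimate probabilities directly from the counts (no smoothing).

author D

author A: (18/124) × (3/18) × (4/18) ≈ 0.00537634
author C: (13/124) × (1/13) × (3/13) ≈ 0.00186104
author D: (93/124) × (19/93) × (23/93) ≈ 0.0378946
Highest score → author D.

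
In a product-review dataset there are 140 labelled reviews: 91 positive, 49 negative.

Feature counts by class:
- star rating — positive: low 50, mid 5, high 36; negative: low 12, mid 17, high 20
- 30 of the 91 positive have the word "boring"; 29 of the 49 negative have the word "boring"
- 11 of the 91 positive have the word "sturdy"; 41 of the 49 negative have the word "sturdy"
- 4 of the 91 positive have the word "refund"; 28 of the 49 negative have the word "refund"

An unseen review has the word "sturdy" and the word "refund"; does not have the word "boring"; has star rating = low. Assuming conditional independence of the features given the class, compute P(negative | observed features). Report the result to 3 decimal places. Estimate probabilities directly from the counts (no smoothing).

positive: (91/140) × (50/91) × (61/91) × (11/91) × (4/91) ≈ 0.00127204
negative: (49/140) × (12/49) × (20/49) × (41/49) × (28/49) ≈ 0.0167277
P(negative | x) = 0.0167277 / 0.01799974 ≈ 0.929

0.929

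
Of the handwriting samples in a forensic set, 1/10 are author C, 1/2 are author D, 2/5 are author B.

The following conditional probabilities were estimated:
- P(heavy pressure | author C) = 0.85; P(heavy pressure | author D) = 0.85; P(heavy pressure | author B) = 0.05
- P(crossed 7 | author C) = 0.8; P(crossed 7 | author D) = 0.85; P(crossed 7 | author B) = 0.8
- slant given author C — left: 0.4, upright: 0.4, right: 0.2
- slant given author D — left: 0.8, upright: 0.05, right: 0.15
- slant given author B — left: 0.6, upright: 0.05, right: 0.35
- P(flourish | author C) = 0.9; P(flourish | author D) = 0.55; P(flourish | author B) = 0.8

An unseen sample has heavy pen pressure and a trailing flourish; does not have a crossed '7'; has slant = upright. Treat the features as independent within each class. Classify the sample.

author C: 0.1 × 0.85 × (1−0.8) × 0.4 × 0.9 = 0.00612
author D: 0.5 × 0.85 × (1−0.85) × 0.05 × 0.55 = 0.001753125
author B: 0.4 × 0.05 × (1−0.8) × 0.05 × 0.8 = 0.00016
Highest score → author C.

author C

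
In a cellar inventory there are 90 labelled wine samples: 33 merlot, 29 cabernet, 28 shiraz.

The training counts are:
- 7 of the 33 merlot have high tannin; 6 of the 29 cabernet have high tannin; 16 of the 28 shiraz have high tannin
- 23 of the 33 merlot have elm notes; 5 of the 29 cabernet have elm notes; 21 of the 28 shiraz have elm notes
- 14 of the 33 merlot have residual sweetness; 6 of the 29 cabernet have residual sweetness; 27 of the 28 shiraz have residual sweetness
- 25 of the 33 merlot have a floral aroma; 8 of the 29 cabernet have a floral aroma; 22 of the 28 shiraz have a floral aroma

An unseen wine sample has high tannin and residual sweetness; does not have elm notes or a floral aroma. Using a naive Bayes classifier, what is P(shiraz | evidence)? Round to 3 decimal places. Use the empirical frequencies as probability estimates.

merlot: (33/90) × (7/33) × (10/33) × (14/33) × (8/33) ≈ 0.002424
cabernet: (29/90) × (6/29) × (24/29) × (6/29) × (21/29) ≈ 0.00826602
shiraz: (28/90) × (16/28) × (7/28) × (27/28) × (6/28) ≈ 0.00918367
P(shiraz | x) = 0.00918367 / 0.01987369 ≈ 0.462

0.462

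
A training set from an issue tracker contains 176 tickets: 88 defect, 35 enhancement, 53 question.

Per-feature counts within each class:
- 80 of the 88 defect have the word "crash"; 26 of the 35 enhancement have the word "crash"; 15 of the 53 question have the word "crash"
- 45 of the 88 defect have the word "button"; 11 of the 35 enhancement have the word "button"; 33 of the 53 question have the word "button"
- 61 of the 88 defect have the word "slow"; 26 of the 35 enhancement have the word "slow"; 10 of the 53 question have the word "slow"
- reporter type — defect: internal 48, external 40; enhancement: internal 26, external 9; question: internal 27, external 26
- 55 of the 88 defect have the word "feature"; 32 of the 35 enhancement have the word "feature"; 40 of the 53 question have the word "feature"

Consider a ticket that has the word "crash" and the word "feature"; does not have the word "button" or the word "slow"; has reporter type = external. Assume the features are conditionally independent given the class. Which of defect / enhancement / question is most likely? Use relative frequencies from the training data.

defect

defect: (88/176) × (80/88) × (43/88) × (27/88) × (40/88) × (55/88) ≈ 0.0193598
enhancement: (35/176) × (26/35) × (24/35) × (9/35) × (9/35) × (32/35) ≈ 0.00612399
question: (53/176) × (15/53) × (20/53) × (43/53) × (26/53) × (40/53) ≈ 0.00966066
Highest score → defect.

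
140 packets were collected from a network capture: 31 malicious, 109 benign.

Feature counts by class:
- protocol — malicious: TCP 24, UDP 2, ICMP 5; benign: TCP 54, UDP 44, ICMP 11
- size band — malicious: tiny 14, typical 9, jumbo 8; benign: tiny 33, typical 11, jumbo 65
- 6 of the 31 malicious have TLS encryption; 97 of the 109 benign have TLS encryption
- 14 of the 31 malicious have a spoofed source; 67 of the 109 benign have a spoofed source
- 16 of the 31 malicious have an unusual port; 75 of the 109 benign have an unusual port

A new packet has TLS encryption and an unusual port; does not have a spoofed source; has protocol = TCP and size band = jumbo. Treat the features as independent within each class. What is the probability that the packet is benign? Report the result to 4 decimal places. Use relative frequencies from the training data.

malicious: (31/140) × (24/31) × (8/31) × (6/31) × (17/31) × (16/31) ≈ 0.00242352
benign: (109/140) × (54/109) × (65/109) × (97/109) × (42/109) × (75/109) ≈ 0.0542694
P(benign | x) = 0.0542694 / 0.05669292 ≈ 0.9573

0.9573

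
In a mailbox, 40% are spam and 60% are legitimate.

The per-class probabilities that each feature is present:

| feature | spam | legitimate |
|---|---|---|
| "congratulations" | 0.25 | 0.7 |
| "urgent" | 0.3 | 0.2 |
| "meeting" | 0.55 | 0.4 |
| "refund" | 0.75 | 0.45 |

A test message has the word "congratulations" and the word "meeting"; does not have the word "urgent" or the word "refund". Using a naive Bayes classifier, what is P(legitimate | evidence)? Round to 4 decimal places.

0.8848

spam: 0.4 × 0.25 × (1−0.3) × 0.55 × (1−0.75) = 0.009625
legitimate: 0.6 × 0.7 × (1−0.2) × 0.4 × (1−0.45) = 0.07392
P(legitimate | x) = 0.07392 / 0.083545 ≈ 0.8848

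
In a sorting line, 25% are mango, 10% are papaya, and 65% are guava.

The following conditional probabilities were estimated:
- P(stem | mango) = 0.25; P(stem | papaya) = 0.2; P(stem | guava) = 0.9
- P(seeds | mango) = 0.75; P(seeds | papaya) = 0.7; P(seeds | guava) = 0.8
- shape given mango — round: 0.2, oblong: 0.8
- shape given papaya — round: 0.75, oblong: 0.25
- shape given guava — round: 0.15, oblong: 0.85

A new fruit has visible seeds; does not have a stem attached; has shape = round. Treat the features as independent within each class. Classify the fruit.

mango: 0.25 × (1−0.25) × 0.75 × 0.2 = 0.028125
papaya: 0.1 × (1−0.2) × 0.7 × 0.75 = 0.042
guava: 0.65 × (1−0.9) × 0.8 × 0.15 = 0.0078
Highest score → papaya.

papaya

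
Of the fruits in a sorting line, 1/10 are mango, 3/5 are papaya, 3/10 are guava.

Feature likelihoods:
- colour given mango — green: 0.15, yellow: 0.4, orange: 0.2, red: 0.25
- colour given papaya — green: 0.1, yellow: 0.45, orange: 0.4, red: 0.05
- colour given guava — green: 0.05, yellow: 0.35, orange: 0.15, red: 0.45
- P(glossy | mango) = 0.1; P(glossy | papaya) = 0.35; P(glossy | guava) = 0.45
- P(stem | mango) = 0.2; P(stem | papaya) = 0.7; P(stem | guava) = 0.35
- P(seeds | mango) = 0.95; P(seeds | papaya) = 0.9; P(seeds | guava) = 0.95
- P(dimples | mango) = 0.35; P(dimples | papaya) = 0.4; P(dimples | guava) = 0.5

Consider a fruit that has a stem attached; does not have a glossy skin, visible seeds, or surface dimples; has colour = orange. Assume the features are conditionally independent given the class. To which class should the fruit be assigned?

papaya

mango: 0.1 × 0.2 × (1−0.1) × 0.2 × (1−0.95) × (1−0.35) = 0.000117
papaya: 0.6 × 0.4 × (1−0.35) × 0.7 × (1−0.9) × (1−0.4) = 0.006552
guava: 0.3 × 0.15 × (1−0.45) × 0.35 × (1−0.95) × (1−0.5) = 0.0002165625
Highest score → papaya.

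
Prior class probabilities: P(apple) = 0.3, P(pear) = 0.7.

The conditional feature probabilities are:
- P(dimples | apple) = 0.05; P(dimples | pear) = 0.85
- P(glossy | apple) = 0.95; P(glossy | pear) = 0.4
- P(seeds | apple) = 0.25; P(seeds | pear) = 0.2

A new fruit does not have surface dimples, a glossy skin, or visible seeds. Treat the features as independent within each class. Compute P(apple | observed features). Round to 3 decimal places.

apple: 0.3 × (1−0.05) × (1−0.95) × (1−0.25) = 0.0106875
pear: 0.7 × (1−0.85) × (1−0.4) × (1−0.2) = 0.0504
P(apple | x) = 0.0106875 / 0.0610875 ≈ 0.175

0.175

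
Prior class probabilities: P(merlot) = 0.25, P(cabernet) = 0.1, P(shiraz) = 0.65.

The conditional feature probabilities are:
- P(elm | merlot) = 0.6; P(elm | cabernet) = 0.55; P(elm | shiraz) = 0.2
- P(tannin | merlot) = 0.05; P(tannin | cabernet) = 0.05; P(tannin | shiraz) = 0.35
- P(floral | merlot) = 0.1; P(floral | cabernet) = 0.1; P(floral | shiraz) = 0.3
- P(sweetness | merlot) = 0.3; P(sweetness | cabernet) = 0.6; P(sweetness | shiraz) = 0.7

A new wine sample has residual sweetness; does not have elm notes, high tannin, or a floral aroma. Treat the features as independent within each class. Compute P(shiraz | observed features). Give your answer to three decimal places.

merlot: 0.25 × (1−0.6) × (1−0.05) × (1−0.1) × 0.3 = 0.02565
cabernet: 0.1 × (1−0.55) × (1−0.05) × (1−0.1) × 0.6 = 0.023085
shiraz: 0.65 × (1−0.2) × (1−0.35) × (1−0.3) × 0.7 = 0.16562
P(shiraz | x) = 0.16562 / 0.214355 ≈ 0.773

0.773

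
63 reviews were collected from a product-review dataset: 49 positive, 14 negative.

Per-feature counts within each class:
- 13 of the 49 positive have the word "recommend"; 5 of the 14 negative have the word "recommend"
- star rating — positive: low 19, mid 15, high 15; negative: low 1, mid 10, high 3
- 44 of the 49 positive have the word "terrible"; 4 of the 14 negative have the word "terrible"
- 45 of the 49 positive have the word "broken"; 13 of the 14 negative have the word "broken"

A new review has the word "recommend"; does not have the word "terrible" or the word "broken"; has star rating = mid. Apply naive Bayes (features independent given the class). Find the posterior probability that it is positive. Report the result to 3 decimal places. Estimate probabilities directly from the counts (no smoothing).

positive: (49/63) × (13/49) × (15/49) × (5/49) × (4/49) ≈ 0.000526182
negative: (14/63) × (5/14) × (10/14) × (10/14) × (1/14) ≈ 0.00289231
P(positive | x) = 0.000526182 / 0.003418492 ≈ 0.154

0.154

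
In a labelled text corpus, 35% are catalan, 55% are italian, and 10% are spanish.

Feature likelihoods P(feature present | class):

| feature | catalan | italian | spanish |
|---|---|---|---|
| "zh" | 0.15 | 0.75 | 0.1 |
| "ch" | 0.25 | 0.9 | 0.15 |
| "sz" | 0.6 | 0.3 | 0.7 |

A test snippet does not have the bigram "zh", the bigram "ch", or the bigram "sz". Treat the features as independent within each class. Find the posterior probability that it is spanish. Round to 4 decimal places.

catalan: 0.35 × (1−0.15) × (1−0.25) × (1−0.6) = 0.08925
italian: 0.55 × (1−0.75) × (1−0.9) × (1−0.3) = 0.009625
spanish: 0.1 × (1−0.1) × (1−0.15) × (1−0.7) = 0.02295
P(spanish | x) = 0.02295 / 0.121825 ≈ 0.1884

0.1884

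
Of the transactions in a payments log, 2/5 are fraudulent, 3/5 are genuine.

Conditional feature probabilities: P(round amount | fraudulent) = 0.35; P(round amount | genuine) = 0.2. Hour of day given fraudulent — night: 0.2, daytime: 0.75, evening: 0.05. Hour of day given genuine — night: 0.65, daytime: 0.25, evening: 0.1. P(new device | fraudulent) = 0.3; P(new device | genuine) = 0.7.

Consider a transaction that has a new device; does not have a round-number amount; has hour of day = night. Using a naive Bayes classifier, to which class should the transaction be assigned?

genuine

fraudulent: 0.4 × (1−0.35) × 0.2 × 0.3 = 0.0156
genuine: 0.6 × (1−0.2) × 0.65 × 0.7 = 0.2184
Highest score → genuine.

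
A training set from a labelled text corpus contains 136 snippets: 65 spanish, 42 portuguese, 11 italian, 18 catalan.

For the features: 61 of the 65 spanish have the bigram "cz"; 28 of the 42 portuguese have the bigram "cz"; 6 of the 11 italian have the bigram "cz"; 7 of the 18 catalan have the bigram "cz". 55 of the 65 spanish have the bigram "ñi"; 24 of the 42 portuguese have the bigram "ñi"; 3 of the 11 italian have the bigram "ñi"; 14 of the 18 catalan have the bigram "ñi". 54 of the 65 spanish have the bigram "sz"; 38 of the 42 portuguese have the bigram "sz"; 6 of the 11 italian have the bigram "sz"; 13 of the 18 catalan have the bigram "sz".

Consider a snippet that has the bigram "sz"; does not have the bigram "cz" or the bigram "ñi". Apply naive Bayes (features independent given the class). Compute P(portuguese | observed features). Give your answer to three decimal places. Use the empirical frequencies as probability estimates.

spanish: (65/136) × (4/65) × (10/65) × (54/65) ≈ 0.00375914
portuguese: (42/136) × (14/42) × (18/42) × (38/42) ≈ 0.039916
italian: (11/136) × (5/11) × (8/11) × (6/11) ≈ 0.0145843
catalan: (18/136) × (11/18) × (4/18) × (13/18) ≈ 0.0129811
P(portuguese | x) = 0.039916 / 0.07124054 ≈ 0.560

0.560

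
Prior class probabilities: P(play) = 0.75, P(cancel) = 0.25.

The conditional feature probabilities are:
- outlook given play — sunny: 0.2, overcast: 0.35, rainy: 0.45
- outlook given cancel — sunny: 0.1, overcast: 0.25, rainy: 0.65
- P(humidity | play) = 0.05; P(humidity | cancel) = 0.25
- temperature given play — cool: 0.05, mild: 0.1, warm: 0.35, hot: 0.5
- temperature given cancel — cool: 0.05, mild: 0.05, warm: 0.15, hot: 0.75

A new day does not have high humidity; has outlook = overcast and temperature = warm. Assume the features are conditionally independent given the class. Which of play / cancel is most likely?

play

play: 0.75 × 0.35 × (1−0.05) × 0.35 = 0.08728125
cancel: 0.25 × 0.25 × (1−0.25) × 0.15 = 0.00703125
Highest score → play.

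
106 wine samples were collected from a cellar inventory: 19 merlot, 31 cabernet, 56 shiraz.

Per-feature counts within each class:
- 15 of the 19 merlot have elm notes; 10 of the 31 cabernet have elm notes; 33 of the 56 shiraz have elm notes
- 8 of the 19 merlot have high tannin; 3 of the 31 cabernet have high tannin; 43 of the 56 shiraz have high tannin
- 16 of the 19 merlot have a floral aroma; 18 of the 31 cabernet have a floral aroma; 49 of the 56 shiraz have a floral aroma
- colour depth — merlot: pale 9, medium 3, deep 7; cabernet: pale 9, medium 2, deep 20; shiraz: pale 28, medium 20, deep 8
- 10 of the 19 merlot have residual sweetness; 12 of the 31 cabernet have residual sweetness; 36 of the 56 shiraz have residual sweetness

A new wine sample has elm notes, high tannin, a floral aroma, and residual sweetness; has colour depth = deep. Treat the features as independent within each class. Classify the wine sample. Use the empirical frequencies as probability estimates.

shiraz

merlot: (19/106) × (15/19) × (8/19) × (16/19) × (7/19) × (10/19) ≈ 0.00972924
cabernet: (31/106) × (10/31) × (3/31) × (18/31) × (20/31) × (12/31) ≈ 0.00132389
shiraz: (56/106) × (33/56) × (43/56) × (49/56) × (8/56) × (36/56) ≈ 0.0192094
Highest score → shiraz.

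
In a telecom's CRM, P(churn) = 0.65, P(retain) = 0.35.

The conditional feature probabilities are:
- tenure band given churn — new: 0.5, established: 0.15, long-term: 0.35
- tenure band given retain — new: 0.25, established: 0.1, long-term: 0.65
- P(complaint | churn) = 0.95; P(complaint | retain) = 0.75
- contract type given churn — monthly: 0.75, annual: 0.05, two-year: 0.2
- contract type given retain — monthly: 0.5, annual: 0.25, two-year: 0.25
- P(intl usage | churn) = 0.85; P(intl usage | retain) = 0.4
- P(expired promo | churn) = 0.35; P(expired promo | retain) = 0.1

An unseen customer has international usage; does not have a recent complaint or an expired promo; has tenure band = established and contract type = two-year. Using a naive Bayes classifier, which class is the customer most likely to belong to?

retain

churn: 0.65 × 0.15 × (1−0.95) × 0.2 × 0.85 × (1−0.35) = 0.0005386875
retain: 0.35 × 0.1 × (1−0.75) × 0.25 × 0.4 × (1−0.1) = 0.0007875
Highest score → retain.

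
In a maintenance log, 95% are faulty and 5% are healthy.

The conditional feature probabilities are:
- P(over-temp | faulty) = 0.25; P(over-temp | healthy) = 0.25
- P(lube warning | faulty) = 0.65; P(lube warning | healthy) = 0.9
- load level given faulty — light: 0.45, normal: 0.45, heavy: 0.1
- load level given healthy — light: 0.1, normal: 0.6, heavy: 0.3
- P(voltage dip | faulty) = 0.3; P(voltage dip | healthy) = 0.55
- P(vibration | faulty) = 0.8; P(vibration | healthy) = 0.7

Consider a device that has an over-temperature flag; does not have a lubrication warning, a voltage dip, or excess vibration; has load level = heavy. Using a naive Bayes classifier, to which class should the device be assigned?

faulty: 0.95 × 0.25 × (1−0.65) × 0.1 × (1−0.3) × (1−0.8) = 0.00116375
healthy: 0.05 × 0.25 × (1−0.9) × 0.3 × (1−0.55) × (1−0.7) = 0.000050625
Highest score → faulty.

faulty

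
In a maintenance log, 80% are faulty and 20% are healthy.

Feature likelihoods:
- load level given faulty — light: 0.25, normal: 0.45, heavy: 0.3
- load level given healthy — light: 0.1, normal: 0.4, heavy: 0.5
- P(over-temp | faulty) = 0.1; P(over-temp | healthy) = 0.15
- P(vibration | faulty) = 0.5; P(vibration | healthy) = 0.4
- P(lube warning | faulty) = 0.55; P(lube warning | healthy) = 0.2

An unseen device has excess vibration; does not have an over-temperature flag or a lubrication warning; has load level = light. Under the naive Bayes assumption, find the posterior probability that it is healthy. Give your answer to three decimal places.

faulty: 0.8 × 0.25 × (1−0.1) × 0.5 × (1−0.55) = 0.0405
healthy: 0.2 × 0.1 × (1−0.15) × 0.4 × (1−0.2) = 0.00544
P(healthy | x) = 0.00544 / 0.04594 ≈ 0.118

0.118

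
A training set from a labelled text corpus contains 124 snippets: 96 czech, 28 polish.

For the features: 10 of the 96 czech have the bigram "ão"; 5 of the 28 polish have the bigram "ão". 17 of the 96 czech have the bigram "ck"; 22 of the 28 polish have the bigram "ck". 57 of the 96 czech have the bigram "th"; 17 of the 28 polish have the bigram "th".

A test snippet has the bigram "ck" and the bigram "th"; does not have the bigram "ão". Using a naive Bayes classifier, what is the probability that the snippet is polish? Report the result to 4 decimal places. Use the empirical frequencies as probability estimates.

czech: (96/124) × (86/96) × (17/96) × (57/96) ≈ 0.0729219
polish: (28/124) × (23/28) × (22/28) × (17/28) ≈ 0.0884834
P(polish | x) = 0.0884834 / 0.1614053 ≈ 0.5482

0.5482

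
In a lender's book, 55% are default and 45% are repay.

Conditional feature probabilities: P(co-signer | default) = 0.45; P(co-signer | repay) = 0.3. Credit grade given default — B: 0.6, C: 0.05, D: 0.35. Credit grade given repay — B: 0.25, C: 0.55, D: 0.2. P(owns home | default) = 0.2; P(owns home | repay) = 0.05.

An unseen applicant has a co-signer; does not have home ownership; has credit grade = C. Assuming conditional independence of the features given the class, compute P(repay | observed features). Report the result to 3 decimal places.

0.877

default: 0.55 × 0.45 × 0.05 × (1−0.2) = 0.0099
repay: 0.45 × 0.3 × 0.55 × (1−0.05) = 0.0705375
P(repay | x) = 0.0705375 / 0.0804375 ≈ 0.877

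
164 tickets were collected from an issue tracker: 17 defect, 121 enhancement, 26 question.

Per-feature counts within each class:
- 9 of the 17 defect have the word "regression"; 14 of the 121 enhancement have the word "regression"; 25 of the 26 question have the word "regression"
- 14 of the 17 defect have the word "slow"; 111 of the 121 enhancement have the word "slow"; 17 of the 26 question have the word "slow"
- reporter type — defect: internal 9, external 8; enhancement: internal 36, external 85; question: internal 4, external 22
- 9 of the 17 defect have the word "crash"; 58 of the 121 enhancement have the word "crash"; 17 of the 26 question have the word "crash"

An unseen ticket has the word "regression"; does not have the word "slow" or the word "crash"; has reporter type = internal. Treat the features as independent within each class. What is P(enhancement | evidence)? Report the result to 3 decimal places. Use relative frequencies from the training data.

defect: (17/164) × (9/17) × (3/17) × (9/17) × (8/17) ≈ 0.00241271
enhancement: (121/164) × (14/121) × (10/121) × (36/121) × (63/121) ≈ 0.00109288
question: (26/164) × (25/26) × (9/26) × (4/26) × (9/26) ≈ 0.0028101
P(enhancement | x) = 0.00109288 / 0.00631569 ≈ 0.173

0.173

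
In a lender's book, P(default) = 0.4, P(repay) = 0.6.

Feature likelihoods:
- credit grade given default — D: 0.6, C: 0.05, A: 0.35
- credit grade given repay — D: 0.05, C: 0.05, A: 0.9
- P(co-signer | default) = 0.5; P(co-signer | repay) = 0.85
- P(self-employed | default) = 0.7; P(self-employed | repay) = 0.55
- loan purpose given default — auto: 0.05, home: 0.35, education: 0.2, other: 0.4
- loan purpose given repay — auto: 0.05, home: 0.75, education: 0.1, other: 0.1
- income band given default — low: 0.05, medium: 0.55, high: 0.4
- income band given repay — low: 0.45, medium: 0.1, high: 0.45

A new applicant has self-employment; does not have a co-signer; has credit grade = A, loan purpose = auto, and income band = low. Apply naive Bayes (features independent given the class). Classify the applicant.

repay

default: 0.4 × 0.35 × (1−0.5) × 0.7 × 0.05 × 0.05 = 0.0001225
repay: 0.6 × 0.9 × (1−0.85) × 0.55 × 0.05 × 0.45 = 0.001002375
Highest score → repay.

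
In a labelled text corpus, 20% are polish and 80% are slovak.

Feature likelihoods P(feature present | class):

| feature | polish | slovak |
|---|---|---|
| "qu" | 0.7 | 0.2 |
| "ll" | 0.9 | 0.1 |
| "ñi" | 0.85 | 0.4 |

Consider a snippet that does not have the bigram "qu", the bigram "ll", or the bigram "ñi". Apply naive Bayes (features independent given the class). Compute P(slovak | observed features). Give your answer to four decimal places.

polish: 0.2 × (1−0.7) × (1−0.9) × (1−0.85) = 0.0009
slovak: 0.8 × (1−0.2) × (1−0.1) × (1−0.4) = 0.3456
P(slovak | x) = 0.3456 / 0.3465 ≈ 0.9974

0.9974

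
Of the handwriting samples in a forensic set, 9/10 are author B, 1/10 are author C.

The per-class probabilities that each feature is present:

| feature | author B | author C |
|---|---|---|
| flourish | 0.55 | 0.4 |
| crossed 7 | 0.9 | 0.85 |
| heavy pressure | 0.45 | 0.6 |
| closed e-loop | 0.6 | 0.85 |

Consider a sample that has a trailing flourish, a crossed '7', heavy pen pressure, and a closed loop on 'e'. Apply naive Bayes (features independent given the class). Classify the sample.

author B

author B: 0.9 × 0.55 × 0.9 × 0.45 × 0.6 = 0.120285
author C: 0.1 × 0.4 × 0.85 × 0.6 × 0.85 = 0.01734
Highest score → author B.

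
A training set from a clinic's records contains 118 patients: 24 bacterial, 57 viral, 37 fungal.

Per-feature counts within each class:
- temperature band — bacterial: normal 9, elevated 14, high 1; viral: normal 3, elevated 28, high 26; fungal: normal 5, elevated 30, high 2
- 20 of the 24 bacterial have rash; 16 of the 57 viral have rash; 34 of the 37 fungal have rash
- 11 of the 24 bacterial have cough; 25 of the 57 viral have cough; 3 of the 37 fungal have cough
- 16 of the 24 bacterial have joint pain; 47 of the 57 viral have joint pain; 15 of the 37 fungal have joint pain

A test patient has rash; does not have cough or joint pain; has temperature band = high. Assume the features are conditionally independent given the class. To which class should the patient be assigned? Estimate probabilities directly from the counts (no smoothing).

bacterial: (24/118) × (1/24) × (20/24) × (13/24) × (8/24) ≈ 0.00127511
viral: (57/118) × (26/57) × (16/57) × (32/57) × (10/57) ≈ 0.00609168
fungal: (37/118) × (2/37) × (34/37) × (34/37) × (22/37) ≈ 0.00850988
Highest score → fungal.

fungal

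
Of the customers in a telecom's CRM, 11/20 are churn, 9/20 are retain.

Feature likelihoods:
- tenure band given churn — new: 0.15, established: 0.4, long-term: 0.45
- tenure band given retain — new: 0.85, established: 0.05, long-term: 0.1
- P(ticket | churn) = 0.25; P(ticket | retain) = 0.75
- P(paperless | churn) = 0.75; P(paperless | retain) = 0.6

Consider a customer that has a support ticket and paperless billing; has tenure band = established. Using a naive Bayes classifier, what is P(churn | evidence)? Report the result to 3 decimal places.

churn: 0.55 × 0.4 × 0.25 × 0.75 = 0.04125
retain: 0.45 × 0.05 × 0.75 × 0.6 = 0.010125
P(churn | x) = 0.04125 / 0.051375 ≈ 0.803

0.803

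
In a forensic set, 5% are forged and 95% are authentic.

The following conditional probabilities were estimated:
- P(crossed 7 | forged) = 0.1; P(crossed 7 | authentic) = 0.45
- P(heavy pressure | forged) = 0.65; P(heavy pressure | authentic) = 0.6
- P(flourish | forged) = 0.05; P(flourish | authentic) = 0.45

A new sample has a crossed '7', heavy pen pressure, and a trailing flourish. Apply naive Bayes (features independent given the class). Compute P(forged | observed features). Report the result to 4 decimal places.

forged: 0.05 × 0.1 × 0.65 × 0.05 = 0.0001625
authentic: 0.95 × 0.45 × 0.6 × 0.45 = 0.115425
P(forged | x) = 0.0001625 / 0.1155875 ≈ 0.0014

0.0014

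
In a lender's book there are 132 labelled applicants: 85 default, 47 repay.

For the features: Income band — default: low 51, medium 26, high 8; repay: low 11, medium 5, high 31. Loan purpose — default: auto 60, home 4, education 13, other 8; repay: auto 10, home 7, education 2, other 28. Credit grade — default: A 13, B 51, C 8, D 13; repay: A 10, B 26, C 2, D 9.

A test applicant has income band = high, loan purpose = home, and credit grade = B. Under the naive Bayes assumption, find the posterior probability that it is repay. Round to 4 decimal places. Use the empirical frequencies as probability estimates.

default: (85/132) × (8/85) × (4/85) × (51/85) ≈ 0.00171123
repay: (47/132) × (31/47) × (7/47) × (26/47) ≈ 0.0193492
P(repay | x) = 0.0193492 / 0.02106043 ≈ 0.9187

0.9187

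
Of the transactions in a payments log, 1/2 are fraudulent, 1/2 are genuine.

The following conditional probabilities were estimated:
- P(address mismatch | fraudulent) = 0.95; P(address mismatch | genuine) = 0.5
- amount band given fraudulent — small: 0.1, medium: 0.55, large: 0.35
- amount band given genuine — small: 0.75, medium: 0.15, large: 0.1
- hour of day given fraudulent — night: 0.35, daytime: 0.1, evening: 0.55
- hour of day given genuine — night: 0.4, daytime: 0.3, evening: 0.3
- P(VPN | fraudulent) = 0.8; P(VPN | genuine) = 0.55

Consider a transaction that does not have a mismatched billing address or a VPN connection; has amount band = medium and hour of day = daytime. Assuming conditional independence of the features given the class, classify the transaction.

genuine

fraudulent: 0.5 × (1−0.95) × 0.55 × 0.1 × (1−0.8) = 0.000275
genuine: 0.5 × (1−0.5) × 0.15 × 0.3 × (1−0.55) = 0.0050625
Highest score → genuine.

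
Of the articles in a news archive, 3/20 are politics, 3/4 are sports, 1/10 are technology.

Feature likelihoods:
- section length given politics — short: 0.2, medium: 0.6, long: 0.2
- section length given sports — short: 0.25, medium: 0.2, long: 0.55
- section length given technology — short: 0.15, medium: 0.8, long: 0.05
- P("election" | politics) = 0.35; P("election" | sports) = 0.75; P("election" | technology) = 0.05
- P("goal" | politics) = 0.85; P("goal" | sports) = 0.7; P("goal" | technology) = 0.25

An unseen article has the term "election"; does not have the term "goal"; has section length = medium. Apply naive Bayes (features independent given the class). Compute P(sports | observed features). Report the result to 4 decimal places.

politics: 0.15 × 0.6 × 0.35 × (1−0.85) = 0.004725
sports: 0.75 × 0.2 × 0.75 × (1−0.7) = 0.03375
technology: 0.1 × 0.8 × 0.05 × (1−0.25) = 0.003
P(sports | x) = 0.03375 / 0.041475 ≈ 0.8137

0.8137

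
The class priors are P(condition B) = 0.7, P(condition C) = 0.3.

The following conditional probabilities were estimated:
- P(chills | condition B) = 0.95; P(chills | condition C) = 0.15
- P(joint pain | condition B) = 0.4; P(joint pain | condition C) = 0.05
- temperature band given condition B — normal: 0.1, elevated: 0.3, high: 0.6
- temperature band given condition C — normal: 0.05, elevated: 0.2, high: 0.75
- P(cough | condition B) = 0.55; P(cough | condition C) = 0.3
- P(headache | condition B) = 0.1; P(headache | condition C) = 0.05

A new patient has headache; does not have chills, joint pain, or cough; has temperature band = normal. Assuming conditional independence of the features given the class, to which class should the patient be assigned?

condition B: 0.7 × (1−0.95) × (1−0.4) × 0.1 × (1−0.55) × 0.1 = 0.0000945
condition C: 0.3 × (1−0.15) × (1−0.05) × 0.05 × (1−0.3) × 0.05 = 0.0004239375
Highest score → condition C.

condition C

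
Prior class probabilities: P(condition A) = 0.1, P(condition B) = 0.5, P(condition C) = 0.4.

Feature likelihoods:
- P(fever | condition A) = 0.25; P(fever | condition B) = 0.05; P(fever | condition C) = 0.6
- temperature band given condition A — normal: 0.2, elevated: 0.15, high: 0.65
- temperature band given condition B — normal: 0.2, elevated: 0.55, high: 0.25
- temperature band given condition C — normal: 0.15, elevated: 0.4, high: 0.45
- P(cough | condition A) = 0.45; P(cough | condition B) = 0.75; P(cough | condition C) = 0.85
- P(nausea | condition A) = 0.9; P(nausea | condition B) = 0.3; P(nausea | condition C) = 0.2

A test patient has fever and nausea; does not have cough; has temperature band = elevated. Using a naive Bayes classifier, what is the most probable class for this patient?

condition A: 0.1 × 0.25 × 0.15 × (1−0.45) × 0.9 = 0.00185625
condition B: 0.5 × 0.05 × 0.55 × (1−0.75) × 0.3 = 0.00103125
condition C: 0.4 × 0.6 × 0.4 × (1−0.85) × 0.2 = 0.00288
Highest score → condition C.

condition C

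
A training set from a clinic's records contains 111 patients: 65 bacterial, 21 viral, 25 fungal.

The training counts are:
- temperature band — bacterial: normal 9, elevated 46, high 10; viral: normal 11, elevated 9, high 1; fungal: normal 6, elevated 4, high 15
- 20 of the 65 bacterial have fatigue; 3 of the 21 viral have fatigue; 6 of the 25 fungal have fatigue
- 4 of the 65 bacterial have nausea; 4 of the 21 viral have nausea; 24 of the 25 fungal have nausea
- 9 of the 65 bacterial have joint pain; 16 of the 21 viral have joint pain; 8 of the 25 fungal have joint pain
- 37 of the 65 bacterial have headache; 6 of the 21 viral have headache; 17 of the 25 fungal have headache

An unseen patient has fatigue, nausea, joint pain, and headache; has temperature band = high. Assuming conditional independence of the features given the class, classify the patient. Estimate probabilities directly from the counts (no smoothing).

fungal

bacterial: (65/111) × (10/65) × (20/65) × (4/65) × (9/65) × (37/65) ≈ 0.000134449
viral: (21/111) × (1/21) × (3/21) × (4/21) × (16/21) × (6/21) ≈ 0.0000533645
fungal: (25/111) × (15/25) × (6/25) × (24/25) × (8/25) × (17/25) ≈ 0.00677501
Highest score → fungal.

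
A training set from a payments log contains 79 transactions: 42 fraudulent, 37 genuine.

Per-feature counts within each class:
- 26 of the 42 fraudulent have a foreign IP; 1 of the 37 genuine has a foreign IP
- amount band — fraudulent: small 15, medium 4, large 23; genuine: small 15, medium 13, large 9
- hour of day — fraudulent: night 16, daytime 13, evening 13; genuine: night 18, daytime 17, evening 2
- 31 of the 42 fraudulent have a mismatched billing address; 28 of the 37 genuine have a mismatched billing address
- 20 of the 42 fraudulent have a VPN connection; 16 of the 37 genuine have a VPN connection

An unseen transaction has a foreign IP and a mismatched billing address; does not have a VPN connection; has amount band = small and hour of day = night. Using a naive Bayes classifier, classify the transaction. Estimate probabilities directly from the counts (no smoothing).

fraudulent

fraudulent: (42/79) × (26/42) × (15/42) × (16/42) × (31/42) × (22/42) ≈ 0.0173119
genuine: (37/79) × (1/37) × (15/37) × (18/37) × (28/37) × (21/37) ≈ 0.00107228
Highest score → fraudulent.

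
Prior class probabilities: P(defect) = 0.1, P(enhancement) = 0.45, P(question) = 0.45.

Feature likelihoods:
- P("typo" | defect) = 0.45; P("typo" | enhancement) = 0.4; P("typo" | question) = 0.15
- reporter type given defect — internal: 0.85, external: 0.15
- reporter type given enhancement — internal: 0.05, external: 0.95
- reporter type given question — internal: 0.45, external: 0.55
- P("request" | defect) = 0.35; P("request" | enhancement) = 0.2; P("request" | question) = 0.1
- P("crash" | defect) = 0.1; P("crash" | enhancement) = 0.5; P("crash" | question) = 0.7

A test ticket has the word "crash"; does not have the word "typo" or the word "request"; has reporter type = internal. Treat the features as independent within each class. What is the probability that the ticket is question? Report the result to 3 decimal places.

0.928

defect: 0.1 × (1−0.45) × 0.85 × (1−0.35) × 0.1 = 0.00303875
enhancement: 0.45 × (1−0.4) × 0.05 × (1−0.2) × 0.5 = 0.0054
question: 0.45 × (1−0.15) × 0.45 × (1−0.1) × 0.7 = 0.10843875
P(question | x) = 0.10843875 / 0.1168775 ≈ 0.928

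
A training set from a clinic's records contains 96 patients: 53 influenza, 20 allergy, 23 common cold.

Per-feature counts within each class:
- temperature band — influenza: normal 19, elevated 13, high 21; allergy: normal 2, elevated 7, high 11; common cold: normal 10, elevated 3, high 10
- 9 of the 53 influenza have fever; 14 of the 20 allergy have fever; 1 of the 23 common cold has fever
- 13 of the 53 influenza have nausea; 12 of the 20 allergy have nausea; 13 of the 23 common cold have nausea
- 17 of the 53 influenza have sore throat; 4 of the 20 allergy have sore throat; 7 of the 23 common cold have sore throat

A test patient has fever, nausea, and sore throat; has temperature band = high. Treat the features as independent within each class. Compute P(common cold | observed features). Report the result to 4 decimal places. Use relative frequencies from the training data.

0.0585

influenza: (53/96) × (21/53) × (9/53) × (13/53) × (17/53) ≈ 0.0029225
allergy: (20/96) × (11/20) × (14/20) × (12/20) × (4/20) = 0.009625
common cold: (23/96) × (10/23) × (1/23) × (13/23) × (7/23) ≈ 0.000779088
P(common cold | x) = 0.000779088 / 0.013326588 ≈ 0.0585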